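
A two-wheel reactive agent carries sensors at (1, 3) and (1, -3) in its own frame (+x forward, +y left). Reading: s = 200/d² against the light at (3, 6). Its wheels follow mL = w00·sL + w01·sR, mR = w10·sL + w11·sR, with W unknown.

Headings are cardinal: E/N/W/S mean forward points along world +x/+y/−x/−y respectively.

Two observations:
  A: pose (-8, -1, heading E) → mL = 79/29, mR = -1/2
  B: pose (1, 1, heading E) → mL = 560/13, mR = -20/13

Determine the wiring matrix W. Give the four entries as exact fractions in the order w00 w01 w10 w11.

1 1 0 -1/2

obs A: pose=(-8,-1,E) → sL=50/29, sR=1, mL=79/29, mR=-1/2
obs B: pose=(1,1,E) → sL=40, sR=40/13, mL=560/13, mR=-20/13
sensor matrix S = [[50/29, 1], [40, 40/13]]; det S = -13080/377
solve [mL_A; mL_B] = S·[w00; w01] and [mR_A; mR_B] = S·[w10; w11]:
  w00 = 1, w01 = 1, w10 = 0, w11 = -1/2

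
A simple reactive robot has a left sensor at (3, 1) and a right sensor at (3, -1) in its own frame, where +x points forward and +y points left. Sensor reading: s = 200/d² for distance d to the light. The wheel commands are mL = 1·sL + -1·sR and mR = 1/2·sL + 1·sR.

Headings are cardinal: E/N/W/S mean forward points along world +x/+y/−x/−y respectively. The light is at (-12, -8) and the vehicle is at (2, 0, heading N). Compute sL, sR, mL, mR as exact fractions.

20/29 100/173 560/5017 4630/5017

left sensor world pos  = (1, 3); dL² = 290
right sensor world pos = (3, 3); dR² = 346
sL = 200/290 = 20/29
sR = 200/346 = 100/173
mL = 1·sL + -1·sR = 560/5017
mR = 1/2·sL + 1·sR = 4630/5017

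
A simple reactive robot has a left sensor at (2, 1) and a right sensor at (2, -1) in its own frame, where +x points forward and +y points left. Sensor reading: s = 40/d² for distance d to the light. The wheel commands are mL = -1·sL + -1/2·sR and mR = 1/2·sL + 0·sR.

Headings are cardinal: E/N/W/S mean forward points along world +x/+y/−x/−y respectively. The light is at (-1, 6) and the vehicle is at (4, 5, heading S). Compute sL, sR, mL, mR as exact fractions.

left sensor world pos  = (5, 3); dL² = 45
right sensor world pos = (3, 3); dR² = 25
sL = 40/45 = 8/9
sR = 40/25 = 8/5
mL = -1·sL + -1/2·sR = -76/45
mR = 1/2·sL + 0·sR = 4/9

8/9 8/5 -76/45 4/9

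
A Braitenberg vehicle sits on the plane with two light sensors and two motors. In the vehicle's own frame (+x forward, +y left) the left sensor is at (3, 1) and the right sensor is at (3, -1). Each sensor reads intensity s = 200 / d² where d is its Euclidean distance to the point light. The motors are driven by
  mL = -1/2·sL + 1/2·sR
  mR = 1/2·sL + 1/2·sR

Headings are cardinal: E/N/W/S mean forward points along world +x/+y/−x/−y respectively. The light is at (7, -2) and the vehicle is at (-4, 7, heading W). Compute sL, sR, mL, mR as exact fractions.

10/13 25/37 -45/962 695/962

left sensor world pos  = (-7, 6); dL² = 260
right sensor world pos = (-7, 8); dR² = 296
sL = 200/260 = 10/13
sR = 200/296 = 25/37
mL = -1/2·sL + 1/2·sR = -45/962
mR = 1/2·sL + 1/2·sR = 695/962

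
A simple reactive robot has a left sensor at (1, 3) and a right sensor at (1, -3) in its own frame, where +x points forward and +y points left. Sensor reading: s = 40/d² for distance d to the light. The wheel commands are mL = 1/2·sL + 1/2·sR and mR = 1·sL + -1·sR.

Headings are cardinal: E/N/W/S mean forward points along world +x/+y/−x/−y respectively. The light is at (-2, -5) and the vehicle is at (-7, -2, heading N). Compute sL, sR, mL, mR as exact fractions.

1/2 2 5/4 -3/2

left sensor world pos  = (-10, -1); dL² = 80
right sensor world pos = (-4, -1); dR² = 20
sL = 40/80 = 1/2
sR = 40/20 = 2
mL = 1/2·sL + 1/2·sR = 5/4
mR = 1·sL + -1·sR = -3/2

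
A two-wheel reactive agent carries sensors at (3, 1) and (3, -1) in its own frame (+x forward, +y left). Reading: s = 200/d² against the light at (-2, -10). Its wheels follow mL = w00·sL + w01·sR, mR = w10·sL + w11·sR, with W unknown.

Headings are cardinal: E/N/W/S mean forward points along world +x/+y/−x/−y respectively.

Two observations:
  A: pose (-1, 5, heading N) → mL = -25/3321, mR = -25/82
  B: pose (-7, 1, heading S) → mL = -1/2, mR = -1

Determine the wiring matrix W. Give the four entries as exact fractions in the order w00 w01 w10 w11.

-1 1 0 -1/2

obs A: pose=(-1,5,N) → sL=50/81, sR=25/41, mL=-25/3321, mR=-25/82
obs B: pose=(-7,1,S) → sL=5/2, sR=2, mL=-1/2, mR=-1
sensor matrix S = [[50/81, 25/41], [5/2, 2]]; det S = -1925/6642
solve [mL_A; mL_B] = S·[w00; w01] and [mR_A; mR_B] = S·[w10; w11]:
  w00 = -1, w01 = 1, w10 = 0, w11 = -1/2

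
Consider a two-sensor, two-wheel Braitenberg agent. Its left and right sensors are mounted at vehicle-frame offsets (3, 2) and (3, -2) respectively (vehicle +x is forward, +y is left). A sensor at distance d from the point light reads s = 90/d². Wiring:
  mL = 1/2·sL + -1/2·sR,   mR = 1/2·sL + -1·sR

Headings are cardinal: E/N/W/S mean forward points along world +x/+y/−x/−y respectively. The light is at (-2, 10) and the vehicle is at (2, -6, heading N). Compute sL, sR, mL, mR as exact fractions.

left sensor world pos  = (0, -3); dL² = 173
right sensor world pos = (4, -3); dR² = 205
sL = 90/173 = 90/173
sR = 90/205 = 18/41
mL = 1/2·sL + -1/2·sR = 288/7093
mR = 1/2·sL + -1·sR = -1269/7093

90/173 18/41 288/7093 -1269/7093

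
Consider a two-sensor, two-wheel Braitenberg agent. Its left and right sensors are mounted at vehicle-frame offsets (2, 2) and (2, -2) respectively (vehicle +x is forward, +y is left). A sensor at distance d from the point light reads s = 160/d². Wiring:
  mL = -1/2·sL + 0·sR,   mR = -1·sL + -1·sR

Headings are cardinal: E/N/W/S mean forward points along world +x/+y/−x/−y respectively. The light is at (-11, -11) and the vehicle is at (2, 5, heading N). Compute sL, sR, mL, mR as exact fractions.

32/89 160/549 -16/89 -31808/48861

left sensor world pos  = (0, 7); dL² = 445
right sensor world pos = (4, 7); dR² = 549
sL = 160/445 = 32/89
sR = 160/549 = 160/549
mL = -1/2·sL + 0·sR = -16/89
mR = -1·sL + -1·sR = -31808/48861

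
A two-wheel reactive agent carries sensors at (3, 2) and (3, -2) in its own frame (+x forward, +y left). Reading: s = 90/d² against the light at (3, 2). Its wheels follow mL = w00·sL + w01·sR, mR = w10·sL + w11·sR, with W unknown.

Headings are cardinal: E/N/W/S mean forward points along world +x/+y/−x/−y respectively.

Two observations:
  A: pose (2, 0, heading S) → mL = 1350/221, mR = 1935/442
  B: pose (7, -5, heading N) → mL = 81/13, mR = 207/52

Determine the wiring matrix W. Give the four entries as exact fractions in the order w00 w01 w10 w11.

obs A: pose=(2,0,S) → sL=45/13, sR=45/17, mL=1350/221, mR=1935/442
obs B: pose=(7,-5,N) → sL=9/2, sR=45/26, mL=81/13, mR=207/52
sensor matrix S = [[45/13, 45/17], [9/2, 45/26]]; det S = -17010/2873
solve [mL_A; mL_B] = S·[w00; w01] and [mR_A; mR_B] = S·[w10; w11]:
  w00 = 1, w01 = 1, w10 = 1/2, w11 = 1

1 1 1/2 1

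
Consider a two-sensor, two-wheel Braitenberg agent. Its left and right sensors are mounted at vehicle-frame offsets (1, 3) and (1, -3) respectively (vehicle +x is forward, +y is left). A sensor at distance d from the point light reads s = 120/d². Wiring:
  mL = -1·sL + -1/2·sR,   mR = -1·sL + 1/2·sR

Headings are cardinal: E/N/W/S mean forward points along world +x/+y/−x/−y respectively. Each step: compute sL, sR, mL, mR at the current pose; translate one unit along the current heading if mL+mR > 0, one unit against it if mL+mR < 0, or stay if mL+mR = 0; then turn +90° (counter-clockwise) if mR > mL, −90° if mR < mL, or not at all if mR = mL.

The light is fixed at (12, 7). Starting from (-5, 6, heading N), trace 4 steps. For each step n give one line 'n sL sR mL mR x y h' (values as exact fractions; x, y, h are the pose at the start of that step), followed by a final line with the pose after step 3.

n=0: pose=(-5,6,N); sL=3/10, sR=30/49; mL=-297/490, mR=3/490; mL+mR=-3/5 → advance -1; mR−mL=30/49 → turn +1·90°
n=1: pose=(-5,5,W); sL=120/349, sR=24/65; mL=-11988/22685, mR=-3612/22685; mL+mR=-240/349 → advance -1; mR−mL=24/65 → turn +1·90°
n=2: pose=(-4,5,S); sL=60/89, sR=12/37; mL=-2754/3293, mR=-1686/3293; mL+mR=-120/89 → advance -1; mR−mL=12/37 → turn +1·90°
n=3: pose=(-4,6,E); sL=120/229, sR=120/241; mL=-42660/55189, mR=-15180/55189; mL+mR=-240/229 → advance -1; mR−mL=120/241 → turn +1·90°

0 3/10 30/49 -297/490 3/490 -5 6 N
1 120/349 24/65 -11988/22685 -3612/22685 -5 5 W
2 60/89 12/37 -2754/3293 -1686/3293 -4 5 S
3 120/229 120/241 -42660/55189 -15180/55189 -4 6 E
final -5 6 N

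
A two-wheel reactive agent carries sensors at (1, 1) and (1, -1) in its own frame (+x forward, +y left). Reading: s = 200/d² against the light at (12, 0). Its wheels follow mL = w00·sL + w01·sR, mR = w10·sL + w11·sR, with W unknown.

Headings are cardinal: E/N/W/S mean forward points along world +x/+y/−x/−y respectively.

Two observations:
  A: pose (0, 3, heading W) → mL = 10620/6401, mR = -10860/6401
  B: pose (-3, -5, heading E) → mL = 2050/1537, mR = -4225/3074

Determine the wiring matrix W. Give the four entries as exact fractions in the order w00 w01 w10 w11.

1/2 1 -1 -1/2

obs A: pose=(0,3,W) → sL=200/173, sR=40/37, mL=10620/6401, mR=-10860/6401
obs B: pose=(-3,-5,E) → sL=50/53, sR=25/29, mL=2050/1537, mR=-4225/3074
sensor matrix S = [[200/173, 40/37], [50/53, 25/29]]; det S = -229000/9838337
solve [mL_A; mL_B] = S·[w00; w01] and [mR_A; mR_B] = S·[w10; w11]:
  w00 = 1/2, w01 = 1, w10 = -1, w11 = -1/2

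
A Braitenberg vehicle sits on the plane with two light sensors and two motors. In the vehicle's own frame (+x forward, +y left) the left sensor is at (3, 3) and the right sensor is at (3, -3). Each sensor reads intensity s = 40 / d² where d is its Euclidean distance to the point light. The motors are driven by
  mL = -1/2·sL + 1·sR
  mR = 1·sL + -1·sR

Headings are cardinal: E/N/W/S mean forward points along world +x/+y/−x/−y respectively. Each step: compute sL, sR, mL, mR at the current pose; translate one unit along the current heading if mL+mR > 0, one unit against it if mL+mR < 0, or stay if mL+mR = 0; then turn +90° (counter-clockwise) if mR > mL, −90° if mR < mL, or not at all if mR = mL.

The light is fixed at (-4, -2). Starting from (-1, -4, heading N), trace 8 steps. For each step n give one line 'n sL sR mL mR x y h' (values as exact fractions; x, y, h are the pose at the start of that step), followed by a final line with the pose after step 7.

n=0: pose=(-1,-4,N); sL=40, sR=40/37; mL=-700/37, mR=1440/37; mL+mR=20 → advance +1; mR−mL=2140/37 → turn +1·90°
n=1: pose=(-1,-3,W); sL=5/2, sR=10; mL=35/4, mR=-15/2; mL+mR=5/4 → advance +1; mR−mL=-65/4 → turn -1·90°
n=2: pose=(-2,-3,N); sL=8, sR=40/29; mL=-76/29, mR=192/29; mL+mR=4 → advance +1; mR−mL=268/29 → turn +1·90°
n=3: pose=(-2,-2,W); sL=4, sR=4; mL=2, mR=0; mL+mR=2 → advance +1; mR−mL=-2 → turn -1·90°
n=4: pose=(-3,-2,N); sL=40/13, sR=8/5; mL=4/65, mR=96/65; mL+mR=20/13 → advance +1; mR−mL=92/65 → turn +1·90°
n=5: pose=(-3,-1,W); sL=5, sR=2; mL=-1/2, mR=3; mL+mR=5/2 → advance +1; mR−mL=7/2 → turn +1·90°
n=6: pose=(-4,-1,S); sL=40/13, sR=40/13; mL=20/13, mR=0; mL+mR=20/13 → advance +1; mR−mL=-20/13 → turn -1·90°
n=7: pose=(-4,-2,W); sL=20/9, sR=20/9; mL=10/9, mR=0; mL+mR=10/9 → advance +1; mR−mL=-10/9 → turn -1·90°

0 40 40/37 -700/37 1440/37 -1 -4 N
1 5/2 10 35/4 -15/2 -1 -3 W
2 8 40/29 -76/29 192/29 -2 -3 N
3 4 4 2 0 -2 -2 W
4 40/13 8/5 4/65 96/65 -3 -2 N
5 5 2 -1/2 3 -3 -1 W
6 40/13 40/13 20/13 0 -4 -1 S
7 20/9 20/9 10/9 0 -4 -2 W
final -5 -2 N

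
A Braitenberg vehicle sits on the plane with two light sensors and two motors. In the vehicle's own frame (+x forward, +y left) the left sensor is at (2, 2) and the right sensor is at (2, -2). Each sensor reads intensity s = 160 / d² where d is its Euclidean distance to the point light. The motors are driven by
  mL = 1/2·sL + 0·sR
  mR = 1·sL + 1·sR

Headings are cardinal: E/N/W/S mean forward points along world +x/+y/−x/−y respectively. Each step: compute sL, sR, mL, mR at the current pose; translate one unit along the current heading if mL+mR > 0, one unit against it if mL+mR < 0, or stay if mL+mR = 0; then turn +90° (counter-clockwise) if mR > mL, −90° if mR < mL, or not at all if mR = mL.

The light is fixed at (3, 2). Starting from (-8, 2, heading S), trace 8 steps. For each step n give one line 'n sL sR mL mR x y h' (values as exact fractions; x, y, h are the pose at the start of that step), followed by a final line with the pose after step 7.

0 32/17 160/173 16/17 8256/2941 -8 2 S
1 80/41 16/9 40/41 1376/369 -8 1 E
2 32/29 32/13 16/29 1344/377 -7 1 N
3 40/37 40/37 20/37 80/37 -7 2 W
4 32/17 160/173 16/17 8256/2941 -8 2 S
5 80/41 16/9 40/41 1376/369 -8 1 E
6 32/29 32/13 16/29 1344/377 -7 1 N
7 40/37 40/37 20/37 80/37 -7 2 W
final -8 2 S

n=0: pose=(-8,2,S); sL=32/17, sR=160/173; mL=16/17, mR=8256/2941; mL+mR=11024/2941 → advance +1; mR−mL=5488/2941 → turn +1·90°
n=1: pose=(-8,1,E); sL=80/41, sR=16/9; mL=40/41, mR=1376/369; mL+mR=1736/369 → advance +1; mR−mL=1016/369 → turn +1·90°
n=2: pose=(-7,1,N); sL=32/29, sR=32/13; mL=16/29, mR=1344/377; mL+mR=1552/377 → advance +1; mR−mL=1136/377 → turn +1·90°
n=3: pose=(-7,2,W); sL=40/37, sR=40/37; mL=20/37, mR=80/37; mL+mR=100/37 → advance +1; mR−mL=60/37 → turn +1·90°
n=4: pose=(-8,2,S); sL=32/17, sR=160/173; mL=16/17, mR=8256/2941; mL+mR=11024/2941 → advance +1; mR−mL=5488/2941 → turn +1·90°
n=5: pose=(-8,1,E); sL=80/41, sR=16/9; mL=40/41, mR=1376/369; mL+mR=1736/369 → advance +1; mR−mL=1016/369 → turn +1·90°
n=6: pose=(-7,1,N); sL=32/29, sR=32/13; mL=16/29, mR=1344/377; mL+mR=1552/377 → advance +1; mR−mL=1136/377 → turn +1·90°
n=7: pose=(-7,2,W); sL=40/37, sR=40/37; mL=20/37, mR=80/37; mL+mR=100/37 → advance +1; mR−mL=60/37 → turn +1·90°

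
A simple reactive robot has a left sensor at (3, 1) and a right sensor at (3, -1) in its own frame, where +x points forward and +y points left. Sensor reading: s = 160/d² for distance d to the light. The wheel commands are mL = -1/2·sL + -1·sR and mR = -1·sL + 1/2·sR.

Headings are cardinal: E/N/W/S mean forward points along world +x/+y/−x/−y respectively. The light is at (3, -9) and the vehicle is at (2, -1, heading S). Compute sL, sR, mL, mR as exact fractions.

32/5 160/29 -1264/145 -528/145

left sensor world pos  = (3, -4); dL² = 25
right sensor world pos = (1, -4); dR² = 29
sL = 160/25 = 32/5
sR = 160/29 = 160/29
mL = -1/2·sL + -1·sR = -1264/145
mR = -1·sL + 1/2·sR = -528/145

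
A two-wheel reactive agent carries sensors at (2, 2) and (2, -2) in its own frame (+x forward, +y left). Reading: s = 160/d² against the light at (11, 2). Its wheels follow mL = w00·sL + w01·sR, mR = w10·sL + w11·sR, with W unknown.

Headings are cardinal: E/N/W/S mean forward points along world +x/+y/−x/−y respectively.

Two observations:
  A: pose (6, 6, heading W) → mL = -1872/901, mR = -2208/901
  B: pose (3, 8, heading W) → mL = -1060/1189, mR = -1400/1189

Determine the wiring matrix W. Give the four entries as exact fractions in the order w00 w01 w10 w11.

obs A: pose=(6,6,W) → sL=160/53, sR=32/17, mL=-1872/901, mR=-2208/901
obs B: pose=(3,8,W) → sL=40/29, sR=40/41, mL=-1060/1189, mR=-1400/1189
sensor matrix S = [[160/53, 32/17], [40/29, 40/41]]; det S = 373760/1071289
solve [mL_A; mL_B] = S·[w00; w01] and [mR_A; mR_B] = S·[w10; w11]:
  w00 = -1, w01 = 1/2, w10 = -1/2, w11 = -1/2

-1 1/2 -1/2 -1/2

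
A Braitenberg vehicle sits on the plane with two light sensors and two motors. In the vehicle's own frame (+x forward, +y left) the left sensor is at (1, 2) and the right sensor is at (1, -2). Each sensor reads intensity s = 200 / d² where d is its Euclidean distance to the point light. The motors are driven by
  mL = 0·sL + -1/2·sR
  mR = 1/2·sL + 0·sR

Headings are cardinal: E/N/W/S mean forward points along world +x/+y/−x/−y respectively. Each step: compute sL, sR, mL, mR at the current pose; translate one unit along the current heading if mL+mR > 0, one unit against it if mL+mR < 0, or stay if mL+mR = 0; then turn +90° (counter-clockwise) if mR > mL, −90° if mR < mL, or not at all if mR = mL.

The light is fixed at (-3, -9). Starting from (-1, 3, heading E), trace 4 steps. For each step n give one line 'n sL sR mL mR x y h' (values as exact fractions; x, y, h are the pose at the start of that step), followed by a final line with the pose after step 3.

n=0: pose=(-1,3,E); sL=40/41, sR=200/109; mL=-100/109, mR=20/41; mL+mR=-1920/4469 → advance -1; mR−mL=6280/4469 → turn +1·90°
n=1: pose=(-2,3,N); sL=20/17, sR=100/89; mL=-50/89, mR=10/17; mL+mR=40/1513 → advance +1; mR−mL=1740/1513 → turn +1·90°
n=2: pose=(-2,4,W); sL=200/121, sR=8/9; mL=-4/9, mR=100/121; mL+mR=416/1089 → advance +1; mR−mL=1384/1089 → turn +1·90°
n=3: pose=(-3,4,S); sL=50/37, sR=50/37; mL=-25/37, mR=25/37; mL+mR=0 → advance +0; mR−mL=50/37 → turn +1·90°

0 40/41 200/109 -100/109 20/41 -1 3 E
1 20/17 100/89 -50/89 10/17 -2 3 N
2 200/121 8/9 -4/9 100/121 -2 4 W
3 50/37 50/37 -25/37 25/37 -3 4 S
final -3 4 E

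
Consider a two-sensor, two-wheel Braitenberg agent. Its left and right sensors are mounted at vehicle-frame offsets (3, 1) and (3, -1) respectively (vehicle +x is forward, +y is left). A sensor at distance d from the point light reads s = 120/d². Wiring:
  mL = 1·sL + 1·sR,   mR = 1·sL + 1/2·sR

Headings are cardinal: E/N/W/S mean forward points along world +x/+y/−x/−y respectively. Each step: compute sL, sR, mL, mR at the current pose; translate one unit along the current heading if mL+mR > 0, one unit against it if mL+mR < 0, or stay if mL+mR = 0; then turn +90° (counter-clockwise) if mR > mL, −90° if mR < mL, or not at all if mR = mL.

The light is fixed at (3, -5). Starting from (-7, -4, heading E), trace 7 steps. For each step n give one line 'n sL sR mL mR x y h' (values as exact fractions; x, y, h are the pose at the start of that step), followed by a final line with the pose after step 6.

n=0: pose=(-7,-4,E); sL=120/53, sR=120/49; mL=12240/2597, mR=9060/2597; mL+mR=21300/2597 → advance +1; mR−mL=-60/49 → turn -1·90°
n=1: pose=(-6,-4,S); sL=30/17, sR=15/13; mL=645/221, mR=1035/442; mL+mR=2325/442 → advance +1; mR−mL=-15/26 → turn -1·90°
n=2: pose=(-6,-5,W); sL=24/29, sR=24/29; mL=48/29, mR=36/29; mL+mR=84/29 → advance +1; mR−mL=-12/29 → turn -1·90°
n=3: pose=(-7,-5,N); sL=12/13, sR=4/3; mL=88/39, mR=62/39; mL+mR=50/13 → advance +1; mR−mL=-2/3 → turn -1·90°
n=4: pose=(-7,-4,E); sL=120/53, sR=120/49; mL=12240/2597, mR=9060/2597; mL+mR=21300/2597 → advance +1; mR−mL=-60/49 → turn -1·90°
n=5: pose=(-6,-4,S); sL=30/17, sR=15/13; mL=645/221, mR=1035/442; mL+mR=2325/442 → advance +1; mR−mL=-15/26 → turn -1·90°
n=6: pose=(-6,-5,W); sL=24/29, sR=24/29; mL=48/29, mR=36/29; mL+mR=84/29 → advance +1; mR−mL=-12/29 → turn -1·90°

0 120/53 120/49 12240/2597 9060/2597 -7 -4 E
1 30/17 15/13 645/221 1035/442 -6 -4 S
2 24/29 24/29 48/29 36/29 -6 -5 W
3 12/13 4/3 88/39 62/39 -7 -5 N
4 120/53 120/49 12240/2597 9060/2597 -7 -4 E
5 30/17 15/13 645/221 1035/442 -6 -4 S
6 24/29 24/29 48/29 36/29 -6 -5 W
final -7 -5 N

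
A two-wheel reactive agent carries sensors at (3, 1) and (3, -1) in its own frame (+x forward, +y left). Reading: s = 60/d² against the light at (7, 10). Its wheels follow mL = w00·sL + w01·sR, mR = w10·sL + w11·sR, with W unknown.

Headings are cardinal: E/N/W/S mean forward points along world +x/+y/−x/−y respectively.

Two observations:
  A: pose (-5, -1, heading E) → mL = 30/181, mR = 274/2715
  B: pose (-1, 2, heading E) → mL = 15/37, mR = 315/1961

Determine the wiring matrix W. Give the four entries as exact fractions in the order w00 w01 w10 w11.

1/2 0 -1/2 1

obs A: pose=(-5,-1,E) → sL=60/181, sR=4/15, mL=30/181, mR=274/2715
obs B: pose=(-1,2,E) → sL=30/37, sR=30/53, mL=15/37, mR=315/1961
sensor matrix S = [[60/181, 4/15], [30/37, 30/53]]; det S = -10144/354941
solve [mL_A; mL_B] = S·[w00; w01] and [mR_A; mR_B] = S·[w10; w11]:
  w00 = 1/2, w01 = 0, w10 = -1/2, w11 = 1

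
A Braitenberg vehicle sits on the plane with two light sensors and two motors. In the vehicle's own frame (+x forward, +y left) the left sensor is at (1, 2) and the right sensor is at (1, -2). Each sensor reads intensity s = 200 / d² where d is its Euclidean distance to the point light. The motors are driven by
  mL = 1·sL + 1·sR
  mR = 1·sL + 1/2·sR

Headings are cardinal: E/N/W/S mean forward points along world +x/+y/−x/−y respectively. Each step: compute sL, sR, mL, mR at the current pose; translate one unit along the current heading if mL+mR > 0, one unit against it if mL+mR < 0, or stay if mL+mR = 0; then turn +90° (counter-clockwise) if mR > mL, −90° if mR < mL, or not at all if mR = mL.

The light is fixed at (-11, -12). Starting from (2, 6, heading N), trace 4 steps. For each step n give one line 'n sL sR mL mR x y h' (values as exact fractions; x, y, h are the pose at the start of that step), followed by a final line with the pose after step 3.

n=0: pose=(2,6,N); sL=100/241, sR=100/293; mL=53400/70613, mR=41350/70613; mL+mR=94750/70613 → advance +1; mR−mL=-50/293 → turn -1·90°
n=1: pose=(2,7,E); sL=200/637, sR=40/97; mL=44880/61789, mR=32140/61789; mL+mR=77020/61789 → advance +1; mR−mL=-20/97 → turn -1·90°
n=2: pose=(3,7,S); sL=10/29, sR=50/117; mL=2620/3393, mR=1895/3393; mL+mR=1505/1131 → advance +1; mR−mL=-25/117 → turn -1·90°
n=3: pose=(3,6,W); sL=8/17, sR=200/569; mL=7952/9673, mR=6252/9673; mL+mR=14204/9673 → advance +1; mR−mL=-100/569 → turn -1·90°

0 100/241 100/293 53400/70613 41350/70613 2 6 N
1 200/637 40/97 44880/61789 32140/61789 2 7 E
2 10/29 50/117 2620/3393 1895/3393 3 7 S
3 8/17 200/569 7952/9673 6252/9673 3 6 W
final 2 6 N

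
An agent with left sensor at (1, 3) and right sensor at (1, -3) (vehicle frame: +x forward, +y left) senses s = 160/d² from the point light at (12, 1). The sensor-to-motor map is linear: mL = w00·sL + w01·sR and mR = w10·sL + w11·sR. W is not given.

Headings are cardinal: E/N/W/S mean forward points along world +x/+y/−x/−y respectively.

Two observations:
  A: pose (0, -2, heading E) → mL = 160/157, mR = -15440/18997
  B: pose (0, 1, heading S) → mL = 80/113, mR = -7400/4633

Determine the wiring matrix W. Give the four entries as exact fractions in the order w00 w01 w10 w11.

0 1 -1 1/2

obs A: pose=(0,-2,E) → sL=160/121, sR=160/157, mL=160/157, mR=-15440/18997
obs B: pose=(0,1,S) → sL=80/41, sR=80/113, mL=80/113, mR=-7400/4633
sensor matrix S = [[160/121, 160/157], [80/41, 80/113]]; det S = -92620800/88013101
solve [mL_A; mL_B] = S·[w00; w01] and [mR_A; mR_B] = S·[w10; w11]:
  w00 = 0, w01 = 1, w10 = -1, w11 = 1/2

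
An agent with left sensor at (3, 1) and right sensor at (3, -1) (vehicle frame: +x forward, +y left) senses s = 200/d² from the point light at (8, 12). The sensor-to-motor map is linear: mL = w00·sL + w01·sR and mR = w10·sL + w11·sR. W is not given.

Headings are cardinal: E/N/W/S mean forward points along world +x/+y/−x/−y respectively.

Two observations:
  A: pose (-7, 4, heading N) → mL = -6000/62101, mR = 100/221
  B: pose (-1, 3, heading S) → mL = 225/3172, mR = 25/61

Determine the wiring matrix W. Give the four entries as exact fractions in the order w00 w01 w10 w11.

obs A: pose=(-7,4,N) → sL=200/281, sR=200/221, mL=-6000/62101, mR=100/221
obs B: pose=(-1,3,S) → sL=25/26, sR=50/61, mL=225/3172, mR=25/61
sensor matrix S = [[200/281, 200/221], [25/26, 50/61]]; det S = -14122500/49246093
solve [mL_A; mL_B] = S·[w00; w01] and [mR_A; mR_B] = S·[w10; w11]:
  w00 = 1/2, w01 = -1/2, w10 = 0, w11 = 1/2

1/2 -1/2 0 1/2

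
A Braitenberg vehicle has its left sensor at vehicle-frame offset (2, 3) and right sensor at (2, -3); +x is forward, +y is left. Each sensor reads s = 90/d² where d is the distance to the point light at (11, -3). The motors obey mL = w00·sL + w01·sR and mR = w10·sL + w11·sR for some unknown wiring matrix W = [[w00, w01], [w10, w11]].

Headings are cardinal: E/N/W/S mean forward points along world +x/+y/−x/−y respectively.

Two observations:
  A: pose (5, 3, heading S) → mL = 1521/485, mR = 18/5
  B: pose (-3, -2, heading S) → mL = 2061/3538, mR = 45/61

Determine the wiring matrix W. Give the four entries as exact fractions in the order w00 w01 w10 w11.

1 -1/2 1 0

obs A: pose=(5,3,S) → sL=18/5, sR=90/97, mL=1521/485, mR=18/5
obs B: pose=(-3,-2,S) → sL=45/61, sR=9/29, mL=2061/3538, mR=45/61
sensor matrix S = [[18/5, 90/97], [45/61, 9/29]]; det S = 371304/857965
solve [mL_A; mL_B] = S·[w00; w01] and [mR_A; mR_B] = S·[w10; w11]:
  w00 = 1, w01 = -1/2, w10 = 1, w11 = 0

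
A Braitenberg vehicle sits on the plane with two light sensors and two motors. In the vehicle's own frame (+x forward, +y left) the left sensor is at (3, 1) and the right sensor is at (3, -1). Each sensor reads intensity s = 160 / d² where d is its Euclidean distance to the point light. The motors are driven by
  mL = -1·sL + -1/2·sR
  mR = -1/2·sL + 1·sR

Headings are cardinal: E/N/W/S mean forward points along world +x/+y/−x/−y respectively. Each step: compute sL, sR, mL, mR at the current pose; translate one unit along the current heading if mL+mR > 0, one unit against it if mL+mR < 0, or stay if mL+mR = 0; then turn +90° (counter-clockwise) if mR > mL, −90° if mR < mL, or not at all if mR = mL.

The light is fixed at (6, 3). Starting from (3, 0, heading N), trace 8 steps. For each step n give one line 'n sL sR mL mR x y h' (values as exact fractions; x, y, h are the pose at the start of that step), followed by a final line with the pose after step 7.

n=0: pose=(3,0,N); sL=10, sR=40; mL=-30, mR=35; mL+mR=5 → advance +1; mR−mL=65 → turn +1·90°
n=1: pose=(3,1,W); sL=32/9, sR=160/37; mL=-1904/333, mR=848/333; mL+mR=-352/111 → advance -1; mR−mL=2752/333 → turn +1·90°
n=2: pose=(4,1,S); sL=80/13, sR=80/17; mL=-1880/221, mR=360/221; mL+mR=-1520/221 → advance -1; mR−mL=2240/221 → turn +1·90°
n=3: pose=(4,2,E); sL=160, sR=32; mL=-176, mR=-48; mL+mR=-224 → advance -1; mR−mL=128 → turn +1·90°
n=4: pose=(3,2,N); sL=8, sR=20; mL=-18, mR=16; mL+mR=-2 → advance -1; mR−mL=34 → turn +1·90°
n=5: pose=(3,1,W); sL=32/9, sR=160/37; mL=-1904/333, mR=848/333; mL+mR=-352/111 → advance -1; mR−mL=2752/333 → turn +1·90°
n=6: pose=(4,1,S); sL=80/13, sR=80/17; mL=-1880/221, mR=360/221; mL+mR=-1520/221 → advance -1; mR−mL=2240/221 → turn +1·90°
n=7: pose=(4,2,E); sL=160, sR=32; mL=-176, mR=-48; mL+mR=-224 → advance -1; mR−mL=128 → turn +1·90°

0 10 40 -30 35 3 0 N
1 32/9 160/37 -1904/333 848/333 3 1 W
2 80/13 80/17 -1880/221 360/221 4 1 S
3 160 32 -176 -48 4 2 E
4 8 20 -18 16 3 2 N
5 32/9 160/37 -1904/333 848/333 3 1 W
6 80/13 80/17 -1880/221 360/221 4 1 S
7 160 32 -176 -48 4 2 E
final 3 2 N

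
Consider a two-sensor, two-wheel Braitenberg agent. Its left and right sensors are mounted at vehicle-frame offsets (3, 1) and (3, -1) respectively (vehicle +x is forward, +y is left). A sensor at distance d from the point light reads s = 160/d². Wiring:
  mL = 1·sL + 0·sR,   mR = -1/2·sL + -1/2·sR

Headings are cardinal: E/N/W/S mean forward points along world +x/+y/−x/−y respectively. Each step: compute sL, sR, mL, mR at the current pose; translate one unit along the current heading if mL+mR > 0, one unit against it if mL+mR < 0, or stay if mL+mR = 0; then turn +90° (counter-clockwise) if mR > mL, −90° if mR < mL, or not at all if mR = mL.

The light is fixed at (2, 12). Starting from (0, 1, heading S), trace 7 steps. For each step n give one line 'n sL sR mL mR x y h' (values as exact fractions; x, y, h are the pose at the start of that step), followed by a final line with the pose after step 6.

n=0: pose=(0,1,S); sL=160/197, sR=32/41; mL=160/197, mR=-6432/8077; mL+mR=128/8077 → advance +1; mR−mL=-12992/8077 → turn -1·90°
n=1: pose=(0,0,W); sL=80/97, sR=80/73; mL=80/97, mR=-6800/7081; mL+mR=-960/7081 → advance -1; mR−mL=-12640/7081 → turn -1·90°
n=2: pose=(1,0,N); sL=32/17, sR=160/81; mL=32/17, mR=-2656/1377; mL+mR=-64/1377 → advance -1; mR−mL=-5248/1377 → turn -1·90°
n=3: pose=(1,-1,E); sL=40/37, sR=4/5; mL=40/37, mR=-174/185; mL+mR=26/185 → advance +1; mR−mL=-374/185 → turn -1·90°
n=4: pose=(2,-1,S); sL=160/257, sR=160/257; mL=160/257, mR=-160/257; mL+mR=0 → advance +0; mR−mL=-320/257 → turn -1·90°
n=5: pose=(2,-1,W); sL=32/41, sR=160/153; mL=32/41, mR=-5728/6273; mL+mR=-832/6273 → advance -1; mR−mL=-10624/6273 → turn -1·90°
n=6: pose=(3,-1,N); sL=8/5, sR=20/13; mL=8/5, mR=-102/65; mL+mR=2/65 → advance +1; mR−mL=-206/65 → turn -1·90°

0 160/197 32/41 160/197 -6432/8077 0 1 S
1 80/97 80/73 80/97 -6800/7081 0 0 W
2 32/17 160/81 32/17 -2656/1377 1 0 N
3 40/37 4/5 40/37 -174/185 1 -1 E
4 160/257 160/257 160/257 -160/257 2 -1 S
5 32/41 160/153 32/41 -5728/6273 2 -1 W
6 8/5 20/13 8/5 -102/65 3 -1 N
final 3 0 E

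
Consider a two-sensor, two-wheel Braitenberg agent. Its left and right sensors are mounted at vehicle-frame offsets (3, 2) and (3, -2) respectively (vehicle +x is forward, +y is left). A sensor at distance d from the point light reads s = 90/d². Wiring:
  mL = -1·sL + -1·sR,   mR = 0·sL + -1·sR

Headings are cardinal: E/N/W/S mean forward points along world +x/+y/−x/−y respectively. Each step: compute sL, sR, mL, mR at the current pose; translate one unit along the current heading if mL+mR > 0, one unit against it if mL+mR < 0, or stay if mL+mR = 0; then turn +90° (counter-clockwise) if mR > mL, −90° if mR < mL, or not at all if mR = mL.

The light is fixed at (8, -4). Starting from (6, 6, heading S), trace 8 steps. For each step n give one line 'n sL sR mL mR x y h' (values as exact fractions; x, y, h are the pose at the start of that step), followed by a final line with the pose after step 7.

n=0: pose=(6,6,S); sL=90/49, sR=18/13; mL=-2052/637, mR=-18/13; mL+mR=-2934/637 → advance -1; mR−mL=90/49 → turn +1·90°
n=1: pose=(6,7,E); sL=9/17, sR=45/41; mL=-1134/697, mR=-45/41; mL+mR=-1899/697 → advance -1; mR−mL=9/17 → turn +1·90°
n=2: pose=(5,7,N); sL=90/221, sR=90/197; mL=-37620/43537, mR=-90/197; mL+mR=-57510/43537 → advance -1; mR−mL=90/221 → turn +1·90°
n=3: pose=(5,6,W); sL=9/10, sR=1/2; mL=-7/5, mR=-1/2; mL+mR=-19/10 → advance -1; mR−mL=9/10 → turn +1·90°
n=4: pose=(6,6,S); sL=90/49, sR=18/13; mL=-2052/637, mR=-18/13; mL+mR=-2934/637 → advance -1; mR−mL=90/49 → turn +1·90°
n=5: pose=(6,7,E); sL=9/17, sR=45/41; mL=-1134/697, mR=-45/41; mL+mR=-1899/697 → advance -1; mR−mL=9/17 → turn +1·90°
n=6: pose=(5,7,N); sL=90/221, sR=90/197; mL=-37620/43537, mR=-90/197; mL+mR=-57510/43537 → advance -1; mR−mL=90/221 → turn +1·90°
n=7: pose=(5,6,W); sL=9/10, sR=1/2; mL=-7/5, mR=-1/2; mL+mR=-19/10 → advance -1; mR−mL=9/10 → turn +1·90°

0 90/49 18/13 -2052/637 -18/13 6 6 S
1 9/17 45/41 -1134/697 -45/41 6 7 E
2 90/221 90/197 -37620/43537 -90/197 5 7 N
3 9/10 1/2 -7/5 -1/2 5 6 W
4 90/49 18/13 -2052/637 -18/13 6 6 S
5 9/17 45/41 -1134/697 -45/41 6 7 E
6 90/221 90/197 -37620/43537 -90/197 5 7 N
7 9/10 1/2 -7/5 -1/2 5 6 W
final 6 6 S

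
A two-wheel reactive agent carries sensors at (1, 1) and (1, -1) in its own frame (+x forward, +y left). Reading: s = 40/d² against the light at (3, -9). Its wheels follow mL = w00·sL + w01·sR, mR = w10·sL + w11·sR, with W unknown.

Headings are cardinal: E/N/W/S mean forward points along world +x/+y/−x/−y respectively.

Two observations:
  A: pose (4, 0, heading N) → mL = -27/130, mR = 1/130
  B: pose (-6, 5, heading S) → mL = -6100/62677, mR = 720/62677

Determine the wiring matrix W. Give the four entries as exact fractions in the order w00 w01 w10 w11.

obs A: pose=(4,0,N) → sL=2/5, sR=5/13, mL=-27/130, mR=1/130
obs B: pose=(-6,5,S) → sL=40/233, sR=40/269, mL=-6100/62677, mR=720/62677
sensor matrix S = [[2/5, 5/13], [40/233, 40/269]]; det S = -5336/814801
solve [mL_A; mL_B] = S·[w00; w01] and [mR_A; mR_B] = S·[w10; w11]:
  w00 = -1, w01 = 1/2, w10 = 1/2, w11 = -1/2

-1 1/2 1/2 -1/2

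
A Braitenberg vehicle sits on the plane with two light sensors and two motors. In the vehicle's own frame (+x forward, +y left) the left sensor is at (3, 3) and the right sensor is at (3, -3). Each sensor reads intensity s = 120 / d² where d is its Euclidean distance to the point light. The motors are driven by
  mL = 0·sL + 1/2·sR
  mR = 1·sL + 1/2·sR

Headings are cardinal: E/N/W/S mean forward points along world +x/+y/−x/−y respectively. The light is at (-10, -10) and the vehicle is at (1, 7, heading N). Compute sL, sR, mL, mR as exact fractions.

15/58 30/149 15/149 3105/8642

left sensor world pos  = (-2, 10); dL² = 464
right sensor world pos = (4, 10); dR² = 596
sL = 120/464 = 15/58
sR = 120/596 = 30/149
mL = 0·sL + 1/2·sR = 15/149
mR = 1·sL + 1/2·sR = 3105/8642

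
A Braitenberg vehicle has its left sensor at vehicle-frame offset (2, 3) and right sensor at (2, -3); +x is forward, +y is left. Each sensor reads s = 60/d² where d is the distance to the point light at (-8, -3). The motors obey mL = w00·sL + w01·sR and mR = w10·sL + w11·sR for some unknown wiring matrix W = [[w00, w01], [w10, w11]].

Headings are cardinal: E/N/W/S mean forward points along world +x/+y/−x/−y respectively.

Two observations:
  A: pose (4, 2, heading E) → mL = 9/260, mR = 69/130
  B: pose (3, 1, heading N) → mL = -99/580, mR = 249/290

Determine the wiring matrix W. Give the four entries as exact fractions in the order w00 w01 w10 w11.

obs A: pose=(4,2,E) → sL=3/13, sR=3/10, mL=9/260, mR=69/130
obs B: pose=(3,1,N) → sL=3/5, sR=15/58, mL=-99/580, mR=249/290
sensor matrix S = [[3/13, 3/10], [3/5, 15/58]]; det S = -1134/9425
solve [mL_A; mL_B] = S·[w00; w01] and [mR_A; mR_B] = S·[w10; w11]:
  w00 = -1/2, w01 = 1/2, w10 = 1, w11 = 1

-1/2 1/2 1 1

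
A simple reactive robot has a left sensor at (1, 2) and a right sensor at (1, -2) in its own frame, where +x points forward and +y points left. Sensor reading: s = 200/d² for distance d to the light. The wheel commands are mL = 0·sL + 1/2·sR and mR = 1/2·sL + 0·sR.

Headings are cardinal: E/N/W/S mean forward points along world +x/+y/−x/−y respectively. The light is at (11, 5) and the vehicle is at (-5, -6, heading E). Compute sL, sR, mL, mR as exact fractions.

100/153 100/197 50/197 50/153

left sensor world pos  = (-4, -4); dL² = 306
right sensor world pos = (-4, -8); dR² = 394
sL = 200/306 = 100/153
sR = 200/394 = 100/197
mL = 0·sL + 1/2·sR = 50/197
mR = 1/2·sL + 0·sR = 50/153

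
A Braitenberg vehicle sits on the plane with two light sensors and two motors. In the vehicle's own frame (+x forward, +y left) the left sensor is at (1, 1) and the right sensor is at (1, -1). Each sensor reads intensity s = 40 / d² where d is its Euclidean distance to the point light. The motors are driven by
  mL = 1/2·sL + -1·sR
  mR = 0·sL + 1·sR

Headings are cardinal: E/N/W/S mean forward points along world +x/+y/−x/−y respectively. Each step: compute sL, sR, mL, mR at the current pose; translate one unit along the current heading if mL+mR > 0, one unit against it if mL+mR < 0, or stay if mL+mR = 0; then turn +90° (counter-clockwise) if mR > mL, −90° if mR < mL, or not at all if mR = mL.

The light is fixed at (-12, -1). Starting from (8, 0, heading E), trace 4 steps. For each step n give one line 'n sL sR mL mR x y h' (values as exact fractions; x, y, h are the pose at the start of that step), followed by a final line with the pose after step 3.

n=0: pose=(8,0,E); sL=8/89, sR=40/441; mL=-1796/39249, mR=40/441; mL+mR=4/89 → advance +1; mR−mL=5356/39249 → turn +1·90°
n=1: pose=(9,0,N); sL=10/101, sR=5/61; mL=-200/6161, mR=5/61; mL+mR=5/101 → advance +1; mR−mL=705/6161 → turn +1·90°
n=2: pose=(9,1,W); sL=40/401, sR=40/409; mL=-7860/164009, mR=40/409; mL+mR=20/401 → advance +1; mR−mL=23900/164009 → turn +1·90°
n=3: pose=(8,1,S); sL=20/221, sR=20/181; mL=-2610/40001, mR=20/181; mL+mR=10/221 → advance +1; mR−mL=7030/40001 → turn +1·90°

0 8/89 40/441 -1796/39249 40/441 8 0 E
1 10/101 5/61 -200/6161 5/61 9 0 N
2 40/401 40/409 -7860/164009 40/409 9 1 W
3 20/221 20/181 -2610/40001 20/181 8 1 S
final 8 0 E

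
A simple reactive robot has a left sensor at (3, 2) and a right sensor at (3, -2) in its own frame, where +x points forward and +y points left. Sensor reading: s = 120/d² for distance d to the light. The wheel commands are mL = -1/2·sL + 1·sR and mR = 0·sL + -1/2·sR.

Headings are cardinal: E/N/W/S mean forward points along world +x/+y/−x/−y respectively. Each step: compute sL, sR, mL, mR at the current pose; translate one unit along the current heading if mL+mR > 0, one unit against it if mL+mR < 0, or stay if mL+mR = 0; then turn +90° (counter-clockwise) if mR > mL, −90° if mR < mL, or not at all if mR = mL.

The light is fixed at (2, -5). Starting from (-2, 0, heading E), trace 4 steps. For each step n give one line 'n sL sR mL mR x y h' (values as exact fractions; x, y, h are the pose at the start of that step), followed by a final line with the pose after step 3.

0 12/5 12 54/5 -6 -2 0 E
1 24 120/29 -228/29 -60/29 -1 0 S
2 15/8 15/2 105/16 -15/4 -1 1 E
3 40/3 24/5 -28/15 -12/5 0 1 S
final 0 2 W

n=0: pose=(-2,0,E); sL=12/5, sR=12; mL=54/5, mR=-6; mL+mR=24/5 → advance +1; mR−mL=-84/5 → turn -1·90°
n=1: pose=(-1,0,S); sL=24, sR=120/29; mL=-228/29, mR=-60/29; mL+mR=-288/29 → advance -1; mR−mL=168/29 → turn +1·90°
n=2: pose=(-1,1,E); sL=15/8, sR=15/2; mL=105/16, mR=-15/4; mL+mR=45/16 → advance +1; mR−mL=-165/16 → turn -1·90°
n=3: pose=(0,1,S); sL=40/3, sR=24/5; mL=-28/15, mR=-12/5; mL+mR=-64/15 → advance -1; mR−mL=-8/15 → turn -1·90°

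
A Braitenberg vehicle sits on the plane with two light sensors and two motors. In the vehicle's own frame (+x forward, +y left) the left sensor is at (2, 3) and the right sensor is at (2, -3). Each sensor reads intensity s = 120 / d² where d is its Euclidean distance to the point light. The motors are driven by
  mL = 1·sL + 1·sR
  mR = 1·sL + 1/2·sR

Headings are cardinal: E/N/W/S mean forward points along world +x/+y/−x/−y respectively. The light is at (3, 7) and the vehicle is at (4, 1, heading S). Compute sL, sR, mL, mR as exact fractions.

left sensor world pos  = (7, -1); dL² = 80
right sensor world pos = (1, -1); dR² = 68
sL = 120/80 = 3/2
sR = 120/68 = 30/17
mL = 1·sL + 1·sR = 111/34
mR = 1·sL + 1/2·sR = 81/34

3/2 30/17 111/34 81/34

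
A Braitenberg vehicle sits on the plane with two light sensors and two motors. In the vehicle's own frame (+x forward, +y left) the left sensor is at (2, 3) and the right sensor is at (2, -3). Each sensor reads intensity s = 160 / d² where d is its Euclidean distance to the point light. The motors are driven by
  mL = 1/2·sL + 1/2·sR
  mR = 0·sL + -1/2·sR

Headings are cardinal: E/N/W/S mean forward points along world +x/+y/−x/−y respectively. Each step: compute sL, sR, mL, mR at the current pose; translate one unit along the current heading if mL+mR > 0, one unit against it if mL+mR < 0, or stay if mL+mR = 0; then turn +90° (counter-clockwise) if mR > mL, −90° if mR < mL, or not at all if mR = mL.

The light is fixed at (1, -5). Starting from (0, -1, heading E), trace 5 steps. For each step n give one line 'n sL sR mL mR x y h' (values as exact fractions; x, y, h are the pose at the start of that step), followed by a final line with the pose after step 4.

0 16/5 80 208/5 -40 0 -1 E
1 160/13 160/13 160/13 -80/13 1 -1 S
2 40 4 22 -2 1 -2 W
3 160/41 160/29 5600/1189 -80/29 0 -2 N
4 16/5 80 208/5 -40 0 -1 E
final 1 -1 S

n=0: pose=(0,-1,E); sL=16/5, sR=80; mL=208/5, mR=-40; mL+mR=8/5 → advance +1; mR−mL=-408/5 → turn -1·90°
n=1: pose=(1,-1,S); sL=160/13, sR=160/13; mL=160/13, mR=-80/13; mL+mR=80/13 → advance +1; mR−mL=-240/13 → turn -1·90°
n=2: pose=(1,-2,W); sL=40, sR=4; mL=22, mR=-2; mL+mR=20 → advance +1; mR−mL=-24 → turn -1·90°
n=3: pose=(0,-2,N); sL=160/41, sR=160/29; mL=5600/1189, mR=-80/29; mL+mR=80/41 → advance +1; mR−mL=-8880/1189 → turn -1·90°
n=4: pose=(0,-1,E); sL=16/5, sR=80; mL=208/5, mR=-40; mL+mR=8/5 → advance +1; mR−mL=-408/5 → turn -1·90°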